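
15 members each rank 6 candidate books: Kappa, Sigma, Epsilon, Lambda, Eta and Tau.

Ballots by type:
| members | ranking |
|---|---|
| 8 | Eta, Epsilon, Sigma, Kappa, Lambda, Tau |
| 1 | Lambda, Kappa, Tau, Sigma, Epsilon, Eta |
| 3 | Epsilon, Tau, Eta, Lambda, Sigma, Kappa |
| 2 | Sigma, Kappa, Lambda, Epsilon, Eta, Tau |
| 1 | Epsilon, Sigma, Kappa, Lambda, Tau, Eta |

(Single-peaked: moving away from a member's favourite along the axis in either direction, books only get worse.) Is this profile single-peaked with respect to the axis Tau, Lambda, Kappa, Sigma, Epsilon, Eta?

Axis positions: Tau=1, Lambda=2, Kappa=3, Sigma=4, Epsilon=5, Eta=6.
Type 1 (peak Eta at position 6): ranking walks positions 6-5-4-3-2-1, expanding outward from the peak — single-peaked.
Type 2 (peak Lambda at position 2): ranking walks positions 2-3-1-4-5-6, expanding outward from the peak — single-peaked.
Type 3: ranking walks positions 5-1-6-2-4-3; Tau is ranked above Sigma even though Sigma lies between Tau and the peak Epsilon on the axis — preferences dip and rise again. Not single-peaked.
Type 4 (peak Sigma at position 4): ranking walks positions 4-3-2-5-6-1, expanding outward from the peak — single-peaked.
Type 5 (peak Epsilon at position 5): ranking walks positions 5-4-3-2-1-6, expanding outward from the peak — single-peaked.
Type 3 violates single-peakedness, so the profile is not single-peaked on this axis.

no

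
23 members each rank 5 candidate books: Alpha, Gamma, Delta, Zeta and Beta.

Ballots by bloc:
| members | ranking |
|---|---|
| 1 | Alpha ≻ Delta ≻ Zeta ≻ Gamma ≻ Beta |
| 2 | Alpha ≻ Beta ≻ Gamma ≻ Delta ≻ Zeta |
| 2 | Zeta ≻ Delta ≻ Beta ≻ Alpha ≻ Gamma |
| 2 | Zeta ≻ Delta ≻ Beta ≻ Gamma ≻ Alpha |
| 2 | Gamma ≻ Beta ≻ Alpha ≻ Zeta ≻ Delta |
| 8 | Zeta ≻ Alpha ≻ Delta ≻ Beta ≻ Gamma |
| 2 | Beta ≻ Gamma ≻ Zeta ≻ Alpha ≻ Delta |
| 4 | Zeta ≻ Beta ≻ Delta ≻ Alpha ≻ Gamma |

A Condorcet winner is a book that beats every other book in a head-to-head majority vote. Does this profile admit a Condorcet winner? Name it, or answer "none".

Zeta

Check each pair by majority over 23 ballots:
Alpha vs Gamma: 1+2+2+8+4 = 17 for Alpha, 6 for Gamma — Alpha by 17–6.
Alpha vs Delta: Alpha is ranked higher on 1+2+2+8+2 = 15 ballots, Delta on 8. Alpha wins 15–8.
Alpha vs Zeta: Alpha preferred on 1+2+2 = 5 ballots; Zeta wins 18–5.
Alpha vs Beta: Alpha preferred on 1+2+8 = 11 ballots; Beta wins 12–11.
Gamma vs Delta: 2+2+2 = 6 for Gamma, 17 for Delta — Delta by 17–6.
Gamma vs Zeta: 6 to 17, Zeta.
Gamma vs Beta: 3 to 20, Beta.
Delta vs Zeta: 1+2 = 3 for Delta, 20 for Zeta — Zeta by 20–3.
Delta vs Beta: Delta is ranked higher on 1+2+2+8 = 13 ballots, Beta on 10. Delta wins 13–10.
Zeta vs Beta: Zeta is ranked higher on 1+2+2+8+4 = 17 ballots, Beta on 6. Zeta wins 17–6.
Only Zeta has no losses; Zeta is the Condorcet winner.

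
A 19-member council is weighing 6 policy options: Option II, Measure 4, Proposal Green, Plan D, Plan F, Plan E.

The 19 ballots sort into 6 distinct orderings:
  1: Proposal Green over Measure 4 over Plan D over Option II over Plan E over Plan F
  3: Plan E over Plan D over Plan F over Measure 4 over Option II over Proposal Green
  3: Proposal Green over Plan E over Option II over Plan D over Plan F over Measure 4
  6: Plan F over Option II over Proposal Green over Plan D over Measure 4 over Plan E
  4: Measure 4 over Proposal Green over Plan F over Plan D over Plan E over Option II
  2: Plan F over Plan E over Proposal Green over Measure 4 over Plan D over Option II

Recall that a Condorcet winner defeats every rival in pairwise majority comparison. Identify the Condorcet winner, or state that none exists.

Plan F

Head-to-head results (19 council members):
Option II vs Measure 4: Option II preferred on 3+6 = 9 ballots; Measure 4 wins 10–9.
Option II vs Proposal Green: 3+6 = 9 for Option II, 10 for Proposal Green — Proposal Green by 10–9.
Option II vs Plan D: 3+6 = 9 for Option II, 10 for Plan D — Plan D by 10–9.
Option II vs Plan F: 4 to 15, Plan F.
Option II vs Plan E: 1+6 = 7 for Option II, 12 for Plan E — Plan E by 12–7.
Measure 4 vs Proposal Green: Measure 4 is ranked higher on 3+4 = 7 ballots, Proposal Green on 12. Proposal Green wins 12–7.
Measure 4 vs Plan D: 7 to 12, Plan D.
Measure 4 vs Plan F: Measure 4 preferred on 1+4 = 5 ballots; Plan F wins 14–5.
Measure 4 vs Plan E: 1+6+4 = 11 for Measure 4, 8 for Plan E — Measure 4 by 11–8.
Proposal Green vs Plan D: 16 to 3, Proposal Green.
Proposal Green vs Plan F: 8 to 11, Plan F.
Proposal Green vs Plan E: 1+3+6+4 = 14 for Proposal Green, 5 for Plan E — Proposal Green by 14–5.
Plan D vs Plan F: Plan D preferred on 1+3+3 = 7 ballots; Plan F wins 12–7.
Plan D vs Plan E: Plan D is ranked higher on 1+6+4 = 11 ballots, Plan E on 8. Plan D wins 11–8.
Plan F vs Plan E: Plan F preferred on 6+4+2 = 12 ballots; Plan F wins 12–7.
Plan F wins every pairwise contest, so Plan F is the Condorcet winner.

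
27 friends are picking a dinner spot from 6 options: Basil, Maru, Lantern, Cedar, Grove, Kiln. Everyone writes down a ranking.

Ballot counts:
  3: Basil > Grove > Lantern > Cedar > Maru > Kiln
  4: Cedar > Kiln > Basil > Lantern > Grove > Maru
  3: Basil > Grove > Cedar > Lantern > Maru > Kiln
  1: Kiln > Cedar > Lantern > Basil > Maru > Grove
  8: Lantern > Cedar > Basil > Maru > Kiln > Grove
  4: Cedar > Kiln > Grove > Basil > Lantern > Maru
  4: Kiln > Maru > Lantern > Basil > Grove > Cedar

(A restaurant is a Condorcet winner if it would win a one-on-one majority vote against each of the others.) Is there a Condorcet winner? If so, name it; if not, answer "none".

none

Pairwise majorities:
Basil vs Maru: 3+4+3+1+8+4 = 23 for Basil, 4 for Maru — Basil by 23–4.
Basil vs Lantern: 14 to 13, Basil.
Basil vs Cedar: Basil preferred on 3+3+4 = 10 ballots; Cedar wins 17–10.
Basil vs Grove: 3+4+3+1+8+4 = 23 for Basil, 4 for Grove — Basil by 23–4.
Basil vs Kiln: Basil preferred on 3+3+8 = 14 ballots; Basil wins 14–13.
Maru vs Lantern: Maru preferred on 4 ballots; Lantern wins 23–4.
Maru vs Cedar: 4 to 23, Cedar.
Maru vs Grove: Maru is ranked higher on 1+8+4 = 13 ballots, Grove on 14. Grove wins 14–13.
Maru vs Kiln: 14 to 13, Maru.
Lantern vs Cedar: Lantern is ranked higher on 3+8+4 = 15 ballots, Cedar on 12. Lantern wins 15–12.
Lantern vs Grove: 4+1+8+4 = 17 for Lantern, 10 for Grove — Lantern by 17–10.
Lantern vs Kiln: Lantern preferred on 3+3+8 = 14 ballots; Lantern wins 14–13.
Cedar vs Grove: 17 to 10, Cedar.
Cedar vs Kiln: Cedar preferred on 3+4+3+8+4 = 22 ballots; Cedar wins 22–5.
Grove vs Kiln: Grove preferred on 3+3 = 6 ballots; Kiln wins 21–6.
Every restaurant loses at least once (Basil loses to Cedar; Maru loses to Basil; Lantern loses to Basil; Cedar loses to Lantern; Grove loses to Basil; Kiln loses to Basil). The majority relation contains the cycle Basil > Lantern > Cedar > Basil, so there is no Condorcet winner.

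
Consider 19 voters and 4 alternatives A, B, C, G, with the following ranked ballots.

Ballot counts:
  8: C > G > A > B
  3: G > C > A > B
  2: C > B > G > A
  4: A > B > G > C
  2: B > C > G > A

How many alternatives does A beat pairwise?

A against each rival (19 voters):
A vs B: 15 to 4, A.
A vs C: C, 15–4.
A vs G: 4 to 15, G.
A beats B; loses to C, G — 1 pairwise win.

1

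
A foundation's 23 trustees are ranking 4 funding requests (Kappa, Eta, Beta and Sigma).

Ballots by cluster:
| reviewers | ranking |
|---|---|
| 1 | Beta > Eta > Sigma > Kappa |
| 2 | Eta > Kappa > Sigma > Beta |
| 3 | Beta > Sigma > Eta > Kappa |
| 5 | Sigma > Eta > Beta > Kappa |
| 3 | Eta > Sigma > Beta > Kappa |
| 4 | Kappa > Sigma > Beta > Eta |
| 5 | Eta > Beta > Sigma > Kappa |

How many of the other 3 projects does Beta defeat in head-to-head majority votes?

Beta against each rival (23 reviewers):
Beta vs Kappa: 17 to 6, Beta.
Beta vs Eta: 8 to 15, Eta.
Beta vs Sigma: 9 to 14, Sigma.
Beta beats Kappa; loses to Eta, Sigma — 1 pairwise win.

1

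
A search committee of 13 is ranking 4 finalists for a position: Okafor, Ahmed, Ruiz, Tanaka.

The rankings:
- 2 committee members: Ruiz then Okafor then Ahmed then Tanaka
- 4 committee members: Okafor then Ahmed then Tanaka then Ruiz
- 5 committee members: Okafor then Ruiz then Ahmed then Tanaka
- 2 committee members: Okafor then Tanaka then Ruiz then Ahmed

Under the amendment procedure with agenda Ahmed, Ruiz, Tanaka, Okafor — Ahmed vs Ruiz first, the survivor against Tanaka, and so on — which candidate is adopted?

Round 1: Ahmed vs Ruiz — 4–9, Ruiz advances.
Round 2: Ruiz vs Tanaka — 7–6, Ruiz advances.
Round 3: Ruiz vs Okafor — 2–11, Okafor advances.
Okafor survives the agenda.

Okafor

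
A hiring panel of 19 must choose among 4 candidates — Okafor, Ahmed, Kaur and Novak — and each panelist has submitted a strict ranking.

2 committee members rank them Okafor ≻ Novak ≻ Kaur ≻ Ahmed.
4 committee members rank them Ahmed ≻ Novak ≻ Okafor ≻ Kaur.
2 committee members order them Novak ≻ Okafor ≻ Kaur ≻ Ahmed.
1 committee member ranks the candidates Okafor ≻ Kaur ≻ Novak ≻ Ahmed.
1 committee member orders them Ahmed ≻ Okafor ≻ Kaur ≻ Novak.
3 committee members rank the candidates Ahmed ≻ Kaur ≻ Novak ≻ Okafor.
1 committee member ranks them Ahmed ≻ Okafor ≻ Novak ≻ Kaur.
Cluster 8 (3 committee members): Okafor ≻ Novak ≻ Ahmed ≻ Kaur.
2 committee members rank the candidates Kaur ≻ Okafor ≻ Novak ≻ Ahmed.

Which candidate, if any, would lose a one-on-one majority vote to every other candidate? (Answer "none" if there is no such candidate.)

Kaur

Pairwise majorities:
Okafor–Ahmed: Okafor 10–9.
Okafor vs Kaur: Okafor wins 14–5.
Okafor vs Novak: Okafor wins 10–9.
Ahmed vs Kaur: Ahmed wins 12–7.
Ahmed vs Novak: Ahmed is ranked higher on 4+1+3+1 = 9 ballots, Novak on 10. Novak wins 10–9.
Kaur vs Novak: Kaur is ranked higher on 1+1+3+2 = 7 ballots, Novak on 12. Novak wins 12–7.
Only Kaur has no wins; Kaur is the Condorcet loser.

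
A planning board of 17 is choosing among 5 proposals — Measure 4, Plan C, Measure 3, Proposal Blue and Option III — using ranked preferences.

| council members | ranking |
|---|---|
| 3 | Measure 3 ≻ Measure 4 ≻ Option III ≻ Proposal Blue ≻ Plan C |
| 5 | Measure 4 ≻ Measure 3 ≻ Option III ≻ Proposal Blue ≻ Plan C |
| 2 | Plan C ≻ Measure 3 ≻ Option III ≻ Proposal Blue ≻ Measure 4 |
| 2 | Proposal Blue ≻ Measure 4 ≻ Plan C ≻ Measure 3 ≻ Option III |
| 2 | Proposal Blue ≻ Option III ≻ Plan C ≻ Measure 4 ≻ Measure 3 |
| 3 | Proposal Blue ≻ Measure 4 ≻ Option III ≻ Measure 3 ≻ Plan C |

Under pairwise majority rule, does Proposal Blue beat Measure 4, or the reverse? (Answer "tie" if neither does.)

Proposal Blue

Ballots ranking Proposal Blue above Measure 4: 2 + 2 + 2 + 3 = 9.
Ballots ranking Measure 4 above Proposal Blue: 17 − 9 = 8.
Proposal Blue wins the head-to-head 9–8.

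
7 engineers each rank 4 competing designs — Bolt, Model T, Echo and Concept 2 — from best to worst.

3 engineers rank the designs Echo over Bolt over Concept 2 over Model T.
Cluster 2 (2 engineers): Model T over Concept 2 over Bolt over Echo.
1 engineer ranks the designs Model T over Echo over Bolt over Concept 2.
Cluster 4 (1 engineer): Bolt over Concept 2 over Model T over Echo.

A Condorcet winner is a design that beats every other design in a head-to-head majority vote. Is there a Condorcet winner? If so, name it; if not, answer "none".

none

Pairwise majorities:
Bolt–Model T: Bolt 4–3.
Bolt vs Echo: Echo wins 4–3.
Bolt vs Concept 2: Bolt wins 5–2.
Model T vs Echo: Model T wins 4–3.
Model T vs Concept 2: Concept 2, 4–3.
Echo–Concept 2: Echo 4–3.
Every design loses at least once (Bolt loses to Echo; Model T loses to Bolt; Echo loses to Model T; Concept 2 loses to Bolt). The majority relation contains the cycle Bolt beats Model T beats Echo beats Bolt, so there is no Condorcet winner.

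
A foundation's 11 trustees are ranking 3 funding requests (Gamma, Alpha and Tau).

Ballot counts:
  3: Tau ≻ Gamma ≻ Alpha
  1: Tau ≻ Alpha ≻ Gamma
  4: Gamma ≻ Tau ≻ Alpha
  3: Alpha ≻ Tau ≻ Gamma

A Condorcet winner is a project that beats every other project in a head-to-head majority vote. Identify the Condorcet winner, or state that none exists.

Pairwise majorities:
Gamma vs Alpha: 3+4 = 7 for Gamma, 4 for Alpha — Gamma by 7–4.
Gamma vs Tau: Gamma is ranked higher on 4 ballots, Tau on 7. Tau wins 7–4.
Alpha vs Tau: 3 for Alpha, 8 for Tau — Tau by 8–3.
Tau beats each of Gamma, Alpha — Tau is the Condorcet winner.

Tau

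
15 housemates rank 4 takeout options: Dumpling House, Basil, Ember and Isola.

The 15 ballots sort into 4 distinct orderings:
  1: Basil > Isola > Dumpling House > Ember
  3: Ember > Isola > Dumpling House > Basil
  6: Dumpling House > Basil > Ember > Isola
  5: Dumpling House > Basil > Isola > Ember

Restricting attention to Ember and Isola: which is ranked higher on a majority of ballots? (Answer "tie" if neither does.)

Ballots ranking Ember above Isola: 3 + 6 = 9.
Ballots ranking Isola above Ember: 15 − 9 = 6.
Ember wins the head-to-head 9–6.

Ember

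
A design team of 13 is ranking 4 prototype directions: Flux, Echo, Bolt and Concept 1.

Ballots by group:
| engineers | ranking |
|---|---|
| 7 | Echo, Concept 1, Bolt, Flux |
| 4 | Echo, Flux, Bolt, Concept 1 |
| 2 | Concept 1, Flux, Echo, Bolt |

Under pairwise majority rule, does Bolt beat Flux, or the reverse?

Ballots ranking Bolt above Flux: 7.
Ballots ranking Flux above Bolt: 13 − 7 = 6.
Bolt wins the head-to-head 7–6.

Bolt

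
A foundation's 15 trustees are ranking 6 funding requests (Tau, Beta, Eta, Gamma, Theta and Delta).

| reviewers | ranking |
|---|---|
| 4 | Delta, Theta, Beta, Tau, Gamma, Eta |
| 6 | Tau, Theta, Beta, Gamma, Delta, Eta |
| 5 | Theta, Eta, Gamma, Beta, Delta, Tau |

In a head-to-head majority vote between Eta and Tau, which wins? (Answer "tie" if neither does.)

Tau

Ballots ranking Eta above Tau: 5.
Ballots ranking Tau above Eta: 15 − 5 = 10.
Tau wins the head-to-head 10–5.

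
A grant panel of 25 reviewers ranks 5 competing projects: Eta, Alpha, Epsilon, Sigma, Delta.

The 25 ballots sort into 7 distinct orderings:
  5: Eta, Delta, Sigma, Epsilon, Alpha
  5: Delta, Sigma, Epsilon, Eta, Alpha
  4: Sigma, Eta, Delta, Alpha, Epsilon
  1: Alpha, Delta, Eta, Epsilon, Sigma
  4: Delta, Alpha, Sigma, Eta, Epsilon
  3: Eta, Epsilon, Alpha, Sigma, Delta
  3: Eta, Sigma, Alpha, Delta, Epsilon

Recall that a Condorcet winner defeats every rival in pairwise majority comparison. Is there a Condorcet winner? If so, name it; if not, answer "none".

none

Pairwise majorities:
Eta vs Alpha: Eta wins 20–5.
Eta vs Epsilon: Eta, 20–5.
Eta vs Sigma: Sigma wins 13–12.
Eta vs Delta: Eta wins 15–10.
Alpha–Epsilon: Epsilon 13–12.
Alpha–Sigma: Sigma 17–8.
Alpha vs Delta: Delta wins 18–7.
Epsilon vs Sigma: Sigma wins 21–4.
Epsilon vs Delta: Delta, 22–3.
Sigma vs Delta: Delta wins 15–10.
No project is unbeaten: Eta loses to Sigma; Alpha loses to Eta; Epsilon loses to Eta; Sigma loses to Delta; Delta loses to Eta. In particular Eta beats Delta beats Sigma beats Eta is a majority cycle — no Condorcet winner exists.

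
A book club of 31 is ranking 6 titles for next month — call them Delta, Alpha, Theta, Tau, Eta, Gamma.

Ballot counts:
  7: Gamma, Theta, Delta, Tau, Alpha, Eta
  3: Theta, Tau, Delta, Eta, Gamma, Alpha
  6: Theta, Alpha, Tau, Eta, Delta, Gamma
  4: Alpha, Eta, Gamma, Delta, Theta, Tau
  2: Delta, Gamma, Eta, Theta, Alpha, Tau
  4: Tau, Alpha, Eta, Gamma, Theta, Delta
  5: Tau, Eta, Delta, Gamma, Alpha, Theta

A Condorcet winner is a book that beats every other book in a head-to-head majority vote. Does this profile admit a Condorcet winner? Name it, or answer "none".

Pairwise majorities:
Delta vs Alpha: 17 to 14, Delta.
Delta vs Theta: Delta is ranked higher on 4+2+5 = 11 ballots, Theta on 20. Theta wins 20–11.
Delta vs Tau: 13 to 18, Tau.
Delta vs Eta: Delta is ranked higher on 7+3+2 = 12 ballots, Eta on 19. Eta wins 19–12.
Delta vs Gamma: Delta is ranked higher on 3+6+2+5 = 16 ballots, Gamma on 15. Delta wins 16–15.
Alpha vs Theta: 13 to 18, Theta.
Alpha vs Tau: Alpha is ranked higher on 6+4+2 = 12 ballots, Tau on 19. Tau wins 19–12.
Alpha vs Eta: Alpha is ranked higher on 7+6+4+4 = 21 ballots, Eta on 10. Alpha wins 21–10.
Alpha vs Gamma: Alpha preferred on 6+4+4 = 14 ballots; Gamma wins 17–14.
Theta vs Tau: Theta is ranked higher on 7+3+6+4+2 = 22 ballots, Tau on 9. Theta wins 22–9.
Theta vs Eta: 16 to 15, Theta.
Theta vs Gamma: 3+6 = 9 for Theta, 22 for Gamma — Gamma by 22–9.
Tau vs Eta: 25 to 6, Tau.
Tau vs Gamma: Tau preferred on 3+6+4+5 = 18 ballots; Tau wins 18–13.
Eta vs Gamma: 22 to 9, Eta.
Every book loses at least once (Delta loses to Theta; Alpha loses to Delta; Theta loses to Gamma; Tau loses to Theta; Eta loses to Alpha; Gamma loses to Delta). The majority relation contains the cycle Delta beats Alpha beats Eta beats Delta, so there is no Condorcet winner.

none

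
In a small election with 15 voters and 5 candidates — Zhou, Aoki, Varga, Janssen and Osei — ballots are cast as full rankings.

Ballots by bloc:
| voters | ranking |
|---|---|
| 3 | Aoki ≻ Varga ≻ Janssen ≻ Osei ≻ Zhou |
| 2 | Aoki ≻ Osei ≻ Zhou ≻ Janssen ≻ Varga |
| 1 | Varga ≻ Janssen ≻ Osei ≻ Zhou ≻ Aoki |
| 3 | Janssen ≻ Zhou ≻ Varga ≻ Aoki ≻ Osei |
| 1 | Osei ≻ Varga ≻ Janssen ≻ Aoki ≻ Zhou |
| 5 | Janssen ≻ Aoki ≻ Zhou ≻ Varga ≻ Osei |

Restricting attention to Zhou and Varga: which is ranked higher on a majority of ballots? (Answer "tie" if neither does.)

Ballots ranking Zhou above Varga: 2 + 3 + 5 = 10.
Ballots ranking Varga above Zhou: 15 − 10 = 5.
Zhou wins the head-to-head 10–5.

Zhou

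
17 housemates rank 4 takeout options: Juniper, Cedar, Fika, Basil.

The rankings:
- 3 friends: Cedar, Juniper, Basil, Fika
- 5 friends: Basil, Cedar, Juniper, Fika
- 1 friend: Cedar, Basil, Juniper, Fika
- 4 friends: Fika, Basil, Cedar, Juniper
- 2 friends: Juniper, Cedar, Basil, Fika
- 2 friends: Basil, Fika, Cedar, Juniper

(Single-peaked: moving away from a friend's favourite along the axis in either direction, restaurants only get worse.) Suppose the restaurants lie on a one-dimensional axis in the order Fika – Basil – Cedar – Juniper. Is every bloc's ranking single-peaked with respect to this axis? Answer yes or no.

yes

Axis positions: Fika=1, Basil=2, Cedar=3, Juniper=4.
Bloc 1 (peak Cedar at position 3): ranking walks positions 3-4-2-1, expanding outward from the peak — single-peaked.
Bloc 2 (peak Basil at position 2): ranking walks positions 2-3-4-1, expanding outward from the peak — single-peaked.
Bloc 3 (peak Cedar at position 3): ranking walks positions 3-2-4-1, expanding outward from the peak — single-peaked.
Bloc 4 (peak Fika at position 1): ranking walks positions 1-2-3-4, expanding outward from the peak — single-peaked.
Bloc 5 (peak Juniper at position 4): ranking walks positions 4-3-2-1, expanding outward from the peak — single-peaked.
Bloc 6 (peak Basil at position 2): ranking walks positions 2-1-3-4, expanding outward from the peak — single-peaked.
Every ranking is single-peaked on this axis.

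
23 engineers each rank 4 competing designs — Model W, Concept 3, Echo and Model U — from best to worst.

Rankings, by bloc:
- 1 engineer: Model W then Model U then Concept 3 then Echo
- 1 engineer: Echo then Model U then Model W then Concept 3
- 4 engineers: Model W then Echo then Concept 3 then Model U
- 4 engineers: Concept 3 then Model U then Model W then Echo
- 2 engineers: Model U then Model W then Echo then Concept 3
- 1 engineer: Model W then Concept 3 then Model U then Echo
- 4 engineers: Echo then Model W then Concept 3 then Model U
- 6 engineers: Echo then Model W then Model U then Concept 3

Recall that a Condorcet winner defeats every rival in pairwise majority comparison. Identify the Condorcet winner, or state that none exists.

Model W

Check each pair by majority over 23 ballots:
Model W vs Concept 3: Model W is ranked higher on 19 ballots, Concept 3 on 4. Model W wins 19–4.
Model W vs Echo: Model W preferred on 1+4+4+2+1 = 12 ballots; Model W wins 12–11.
Model W vs Model U: Model W is ranked higher on 1+4+1+4+6 = 16 ballots, Model U on 7. Model W wins 16–7.
Concept 3 vs Echo: Concept 3 is ranked higher on 1+4+1 = 6 ballots, Echo on 17. Echo wins 17–6.
Concept 3 vs Model U: 4+4+1+4 = 13 for Concept 3, 10 for Model U — Concept 3 by 13–10.
Echo vs Model U: 1+4+4+6 = 15 for Echo, 8 for Model U — Echo by 15–8.
Only Model W has no losses; Model W is the Condorcet winner.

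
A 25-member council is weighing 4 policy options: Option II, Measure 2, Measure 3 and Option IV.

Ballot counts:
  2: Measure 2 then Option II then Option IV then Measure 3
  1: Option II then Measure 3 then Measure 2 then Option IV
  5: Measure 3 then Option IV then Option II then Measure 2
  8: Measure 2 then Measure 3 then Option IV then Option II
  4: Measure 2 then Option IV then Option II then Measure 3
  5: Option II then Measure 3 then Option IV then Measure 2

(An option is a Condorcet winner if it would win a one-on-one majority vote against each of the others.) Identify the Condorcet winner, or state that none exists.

Check each pair by majority over 25 ballots:
Option II vs Measure 2: 11 to 14, Measure 2.
Option II vs Measure 3: Option II preferred on 2+1+4+5 = 12 ballots; Measure 3 wins 13–12.
Option II vs Option IV: Option II preferred on 2+1+5 = 8 ballots; Option IV wins 17–8.
Measure 2 vs Measure 3: Measure 2 is ranked higher on 2+8+4 = 14 ballots, Measure 3 on 11. Measure 2 wins 14–11.
Measure 2 vs Option IV: 2+1+8+4 = 15 for Measure 2, 10 for Option IV — Measure 2 by 15–10.
Measure 3 vs Option IV: 1+5+8+5 = 19 for Measure 3, 6 for Option IV — Measure 3 by 19–6.
Measure 2 wins every pairwise contest, so Measure 2 is the Condorcet winner.

Measure 2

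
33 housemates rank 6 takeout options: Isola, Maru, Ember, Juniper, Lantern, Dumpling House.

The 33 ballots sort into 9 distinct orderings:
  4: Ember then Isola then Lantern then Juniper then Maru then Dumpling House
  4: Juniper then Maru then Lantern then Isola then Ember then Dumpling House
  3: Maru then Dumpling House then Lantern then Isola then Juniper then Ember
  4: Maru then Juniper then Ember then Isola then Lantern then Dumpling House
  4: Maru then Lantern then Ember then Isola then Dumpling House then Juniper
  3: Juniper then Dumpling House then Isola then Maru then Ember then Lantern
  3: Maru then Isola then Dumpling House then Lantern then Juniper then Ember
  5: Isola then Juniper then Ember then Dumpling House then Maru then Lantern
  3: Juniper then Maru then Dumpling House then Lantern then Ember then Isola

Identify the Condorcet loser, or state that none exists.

none

Head-to-head results (33 friends):
Isola vs Maru: Maru, 21–12.
Isola vs Ember: 4+3+3+3+5 = 18 for Isola, 15 for Ember — Isola by 18–15.
Isola vs Juniper: 19 to 14, Isola.
Isola vs Lantern: 4+4+3+3+5 = 19 for Isola, 14 for Lantern — Isola by 19–14.
Isola vs Dumpling House: 4+4+4+4+3+5 = 24 for Isola, 9 for Dumpling House — Isola by 24–9.
Maru–Ember: Maru 24–9.
Maru–Juniper: Juniper 19–14.
Maru–Lantern: Maru 29–4.
Maru–Dumpling House: Maru 25–8.
Ember vs Juniper: Juniper wins 25–8.
Ember vs Lantern: Ember preferred on 4+4+3+5 = 16 ballots; Lantern wins 17–16.
Ember vs Dumpling House: Ember wins 21–12.
Juniper vs Lantern: Juniper, 19–14.
Juniper vs Dumpling House: 23 to 10, Juniper.
Lantern vs Dumpling House: 16 to 17, Dumpling House.
Every restaurant wins at least one matchup (Isola beats Ember; Maru beats Isola; Ember beats Dumpling House; Juniper beats Maru; Lantern beats Ember; Dumpling House beats Lantern), so there is no Condorcet loser.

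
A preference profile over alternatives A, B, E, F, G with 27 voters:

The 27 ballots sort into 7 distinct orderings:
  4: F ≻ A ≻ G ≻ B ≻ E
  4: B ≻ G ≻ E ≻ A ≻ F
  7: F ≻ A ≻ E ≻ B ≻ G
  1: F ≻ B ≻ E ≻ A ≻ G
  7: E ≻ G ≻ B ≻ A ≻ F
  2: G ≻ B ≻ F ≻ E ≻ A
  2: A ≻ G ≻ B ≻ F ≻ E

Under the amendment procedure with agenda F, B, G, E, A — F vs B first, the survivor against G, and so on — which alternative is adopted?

E

Round 1: F vs B — 12–15, B advances.
Round 2: B vs G — 12–15, G advances.
Round 3: G vs E — 12–15, E advances.
Round 4: E vs A — 14–13, E advances.
The agenda winner is E.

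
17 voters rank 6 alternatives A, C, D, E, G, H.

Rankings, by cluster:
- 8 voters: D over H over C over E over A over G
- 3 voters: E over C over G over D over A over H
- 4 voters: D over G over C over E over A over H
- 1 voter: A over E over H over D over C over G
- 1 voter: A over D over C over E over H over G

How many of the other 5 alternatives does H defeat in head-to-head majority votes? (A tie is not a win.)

H against each rival (17 voters):
H vs A: 8 for H, 9 for A — A by 9–8.
H vs C: H, 9–8.
H vs D: 1 to 16, D.
H–E: E 9–8.
H–G: H 10–7.
H beats C, G; loses to A, D, E — 2 pairwise wins.

2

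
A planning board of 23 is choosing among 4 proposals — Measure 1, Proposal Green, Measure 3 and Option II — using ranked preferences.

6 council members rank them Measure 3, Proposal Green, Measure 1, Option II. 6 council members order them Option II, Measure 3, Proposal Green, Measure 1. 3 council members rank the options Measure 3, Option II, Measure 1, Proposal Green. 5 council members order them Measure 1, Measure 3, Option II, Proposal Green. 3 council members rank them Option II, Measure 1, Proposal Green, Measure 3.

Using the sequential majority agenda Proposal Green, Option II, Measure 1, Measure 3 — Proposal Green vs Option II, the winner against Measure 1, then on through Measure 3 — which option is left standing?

Round 1: Proposal Green vs Option II — 6–17, Option II advances.
Round 2: Option II vs Measure 1 — 12–11, Option II advances.
Round 3: Option II vs Measure 3 — 9–14, Measure 3 advances.
The agenda winner is Measure 3.

Measure 3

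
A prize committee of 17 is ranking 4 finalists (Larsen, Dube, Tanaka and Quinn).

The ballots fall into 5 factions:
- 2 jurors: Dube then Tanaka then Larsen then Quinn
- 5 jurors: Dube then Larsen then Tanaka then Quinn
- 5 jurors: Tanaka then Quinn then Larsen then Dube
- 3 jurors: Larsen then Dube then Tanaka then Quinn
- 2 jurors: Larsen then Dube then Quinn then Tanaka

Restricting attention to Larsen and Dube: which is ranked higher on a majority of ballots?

Larsen

Ballots ranking Larsen above Dube: 5 + 3 + 2 = 10.
Ballots ranking Dube above Larsen: 17 − 10 = 7.
Larsen wins the head-to-head 10–7.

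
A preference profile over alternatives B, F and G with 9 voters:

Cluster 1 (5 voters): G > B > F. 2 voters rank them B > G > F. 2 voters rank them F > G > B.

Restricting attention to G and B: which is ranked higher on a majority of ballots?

Ballots ranking G above B: 5 + 2 = 7.
Ballots ranking B above G: 9 − 7 = 2.
G wins the head-to-head 7–2.

G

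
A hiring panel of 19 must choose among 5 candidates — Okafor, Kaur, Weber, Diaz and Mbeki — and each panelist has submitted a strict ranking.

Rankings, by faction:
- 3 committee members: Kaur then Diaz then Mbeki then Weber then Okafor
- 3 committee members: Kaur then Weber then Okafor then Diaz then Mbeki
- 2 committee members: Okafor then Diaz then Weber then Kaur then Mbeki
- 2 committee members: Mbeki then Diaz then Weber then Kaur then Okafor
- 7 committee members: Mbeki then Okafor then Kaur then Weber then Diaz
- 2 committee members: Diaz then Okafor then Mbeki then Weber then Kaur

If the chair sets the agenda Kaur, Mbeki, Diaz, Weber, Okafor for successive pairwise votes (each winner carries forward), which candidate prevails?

Okafor

Round 1: Kaur vs Mbeki — 8–11, Mbeki advances.
Round 2: Mbeki vs Diaz — 9–10, Diaz advances.
Round 3: Diaz vs Weber — 9–10, Weber advances.
Round 4: Weber vs Okafor — 8–11, Okafor advances.
The agenda winner is Okafor.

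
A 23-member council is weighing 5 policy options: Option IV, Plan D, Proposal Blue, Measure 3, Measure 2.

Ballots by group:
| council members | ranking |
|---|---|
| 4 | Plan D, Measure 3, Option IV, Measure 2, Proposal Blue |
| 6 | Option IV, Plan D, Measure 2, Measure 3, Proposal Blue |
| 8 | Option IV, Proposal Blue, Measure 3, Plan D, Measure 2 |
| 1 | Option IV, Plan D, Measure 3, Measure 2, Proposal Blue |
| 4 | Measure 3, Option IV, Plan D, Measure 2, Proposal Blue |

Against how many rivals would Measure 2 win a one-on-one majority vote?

Measure 2 against each rival (23 council members):
Measure 2 vs Option IV: 0 for Measure 2, 23 for Option IV — Option IV by 23–0.
Measure 2 vs Plan D: 0 to 23, Plan D.
Measure 2 vs Proposal Blue: 15 to 8, Measure 2.
Measure 2–Measure 3: Measure 3 17–6.
Measure 2 beats Proposal Blue; loses to Option IV, Plan D, Measure 3 — 1 pairwise win.

1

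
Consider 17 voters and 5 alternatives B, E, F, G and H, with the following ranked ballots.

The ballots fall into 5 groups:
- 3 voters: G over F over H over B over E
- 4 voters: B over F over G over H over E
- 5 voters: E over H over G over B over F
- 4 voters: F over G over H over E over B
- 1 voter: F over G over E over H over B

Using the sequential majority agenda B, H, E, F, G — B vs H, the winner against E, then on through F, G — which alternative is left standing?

Round 1: B vs H — 4–13, H advances.
Round 2: H vs E — 11–6, H advances.
Round 3: H vs F — 5–12, F advances.
Round 4: F vs G — 9–8, F advances.
F survives the agenda.

F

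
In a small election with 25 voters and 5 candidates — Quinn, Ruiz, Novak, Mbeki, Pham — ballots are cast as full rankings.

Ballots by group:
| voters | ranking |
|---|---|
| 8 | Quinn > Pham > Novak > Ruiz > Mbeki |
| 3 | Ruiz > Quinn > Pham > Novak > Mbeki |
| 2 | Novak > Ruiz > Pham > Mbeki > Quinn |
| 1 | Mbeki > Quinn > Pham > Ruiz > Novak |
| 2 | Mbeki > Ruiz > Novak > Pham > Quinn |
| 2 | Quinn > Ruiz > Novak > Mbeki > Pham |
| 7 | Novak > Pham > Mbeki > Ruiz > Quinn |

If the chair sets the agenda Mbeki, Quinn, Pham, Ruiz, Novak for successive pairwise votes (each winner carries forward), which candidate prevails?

Novak

Round 1: Mbeki vs Quinn — 12–13, Quinn advances.
Round 2: Quinn vs Pham — 14–11, Quinn advances.
Round 3: Quinn vs Ruiz — 11–14, Ruiz advances.
Round 4: Ruiz vs Novak — 8–17, Novak advances.
The agenda winner is Novak.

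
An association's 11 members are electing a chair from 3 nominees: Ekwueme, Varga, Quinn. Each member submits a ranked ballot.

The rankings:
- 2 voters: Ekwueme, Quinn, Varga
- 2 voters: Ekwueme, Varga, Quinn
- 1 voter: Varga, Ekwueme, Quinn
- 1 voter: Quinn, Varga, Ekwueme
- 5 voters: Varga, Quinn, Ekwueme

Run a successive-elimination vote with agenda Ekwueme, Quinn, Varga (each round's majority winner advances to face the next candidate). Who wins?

Round 1: Ekwueme vs Quinn — 5–6, Quinn advances.
Round 2: Quinn vs Varga — 3–8, Varga advances.
Varga survives the agenda.

Varga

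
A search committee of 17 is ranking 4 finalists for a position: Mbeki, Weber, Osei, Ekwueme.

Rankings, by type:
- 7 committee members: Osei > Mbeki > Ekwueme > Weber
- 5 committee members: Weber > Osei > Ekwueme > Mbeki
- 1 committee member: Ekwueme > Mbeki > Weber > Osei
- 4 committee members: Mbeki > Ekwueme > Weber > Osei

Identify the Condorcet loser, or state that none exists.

none

Head-to-head results (17 committee members):
Mbeki vs Weber: Mbeki wins 12–5.
Mbeki vs Osei: Osei, 12–5.
Mbeki vs Ekwueme: 7+4 = 11 for Mbeki, 6 for Ekwueme — Mbeki by 11–6.
Weber vs Osei: 10 to 7, Weber.
Weber vs Ekwueme: Ekwueme wins 12–5.
Osei vs Ekwueme: Osei preferred on 7+5 = 12 ballots; Osei wins 12–5.
Each candidate has at least one pairwise win (Mbeki beats Weber; Weber beats Osei; Osei beats Mbeki; Ekwueme beats Weber) — no Condorcet loser.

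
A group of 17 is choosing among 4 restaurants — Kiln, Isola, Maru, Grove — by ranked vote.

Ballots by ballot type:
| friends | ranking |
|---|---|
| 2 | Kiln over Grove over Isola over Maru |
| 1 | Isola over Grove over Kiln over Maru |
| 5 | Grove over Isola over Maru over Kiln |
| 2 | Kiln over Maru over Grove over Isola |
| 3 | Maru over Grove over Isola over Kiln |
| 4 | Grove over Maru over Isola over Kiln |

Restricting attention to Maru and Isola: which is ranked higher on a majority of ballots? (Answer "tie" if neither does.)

Maru

Ballots ranking Maru above Isola: 2 + 3 + 4 = 9.
Ballots ranking Isola above Maru: 17 − 9 = 8.
Maru wins the head-to-head 9–8.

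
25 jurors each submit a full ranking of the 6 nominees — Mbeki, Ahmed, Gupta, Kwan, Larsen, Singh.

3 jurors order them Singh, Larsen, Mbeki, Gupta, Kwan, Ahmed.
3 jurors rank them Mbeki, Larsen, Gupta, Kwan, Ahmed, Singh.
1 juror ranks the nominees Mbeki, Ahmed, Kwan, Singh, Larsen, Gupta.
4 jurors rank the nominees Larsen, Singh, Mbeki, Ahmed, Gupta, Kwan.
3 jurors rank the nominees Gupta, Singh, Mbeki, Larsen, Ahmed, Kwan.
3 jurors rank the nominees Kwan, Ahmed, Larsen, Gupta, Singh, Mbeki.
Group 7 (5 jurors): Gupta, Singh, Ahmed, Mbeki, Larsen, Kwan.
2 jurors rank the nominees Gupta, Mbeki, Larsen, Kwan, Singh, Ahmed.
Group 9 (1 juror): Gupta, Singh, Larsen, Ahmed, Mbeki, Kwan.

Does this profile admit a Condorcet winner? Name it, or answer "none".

none

Head-to-head results (25 jurors):
Mbeki vs Ahmed: Mbeki wins 16–9.
Mbeki vs Gupta: Gupta wins 14–11.
Mbeki vs Kwan: Mbeki wins 22–3.
Mbeki vs Larsen: Mbeki preferred on 3+1+3+5+2 = 14 ballots; Mbeki wins 14–11.
Mbeki vs Singh: Singh, 19–6.
Ahmed vs Gupta: 1+4+3 = 8 for Ahmed, 17 for Gupta — Gupta by 17–8.
Ahmed vs Kwan: 14 to 11, Ahmed.
Ahmed vs Larsen: Ahmed preferred on 1+3+5 = 9 ballots; Larsen wins 16–9.
Ahmed vs Singh: Singh wins 18–7.
Gupta vs Kwan: Gupta, 21–4.
Gupta vs Larsen: Larsen, 14–11.
Gupta vs Singh: 17 to 8, Gupta.
Kwan vs Larsen: Larsen wins 21–4.
Kwan–Singh: Singh 16–9.
Larsen vs Singh: Singh, 13–12.
Each nominee drops at least one matchup (Mbeki loses to Gupta; Ahmed loses to Mbeki; Gupta loses to Larsen; Kwan loses to Mbeki; Larsen loses to Mbeki; Singh loses to Gupta); the cycle Mbeki > Larsen > Gupta > Mbeki rules out a Condorcet winner.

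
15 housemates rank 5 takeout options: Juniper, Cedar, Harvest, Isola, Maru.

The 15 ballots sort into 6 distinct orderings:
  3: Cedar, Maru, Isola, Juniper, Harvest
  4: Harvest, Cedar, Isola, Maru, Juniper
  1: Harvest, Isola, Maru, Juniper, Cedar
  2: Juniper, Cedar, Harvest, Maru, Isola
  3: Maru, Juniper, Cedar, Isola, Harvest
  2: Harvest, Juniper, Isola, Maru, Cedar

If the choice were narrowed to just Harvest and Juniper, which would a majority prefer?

Juniper

Ballots ranking Harvest above Juniper: 4 + 1 + 2 = 7.
Ballots ranking Juniper above Harvest: 15 − 7 = 8.
Juniper wins the head-to-head 8–7.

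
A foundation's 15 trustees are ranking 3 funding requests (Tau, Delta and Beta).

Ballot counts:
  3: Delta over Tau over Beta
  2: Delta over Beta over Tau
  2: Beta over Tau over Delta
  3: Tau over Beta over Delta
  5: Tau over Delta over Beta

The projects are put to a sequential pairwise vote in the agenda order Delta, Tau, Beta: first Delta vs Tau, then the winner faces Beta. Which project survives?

Tau

Round 1: Delta vs Tau — 5–10, Tau advances.
Round 2: Tau vs Beta — 11–4, Tau advances.
The agenda winner is Tau.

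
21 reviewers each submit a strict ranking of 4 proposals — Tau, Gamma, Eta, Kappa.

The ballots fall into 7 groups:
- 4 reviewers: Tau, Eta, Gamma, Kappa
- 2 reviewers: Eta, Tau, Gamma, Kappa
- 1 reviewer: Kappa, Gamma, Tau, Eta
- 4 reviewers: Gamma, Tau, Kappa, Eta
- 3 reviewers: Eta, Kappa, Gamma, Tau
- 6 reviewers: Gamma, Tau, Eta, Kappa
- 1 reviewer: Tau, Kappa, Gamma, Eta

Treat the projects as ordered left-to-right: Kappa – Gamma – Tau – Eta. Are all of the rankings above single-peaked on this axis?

Axis positions: Kappa=1, Gamma=2, Tau=3, Eta=4.
Group 1 (peak Tau at position 3): ranking walks positions 3-4-2-1, expanding outward from the peak — single-peaked.
Group 2 (peak Eta at position 4): ranking walks positions 4-3-2-1, expanding outward from the peak — single-peaked.
Group 3 (peak Kappa at position 1): ranking walks positions 1-2-3-4, expanding outward from the peak — single-peaked.
Group 4 (peak Gamma at position 2): ranking walks positions 2-3-1-4, expanding outward from the peak — single-peaked.
Group 5: ranking walks positions 4-1-2-3; Kappa is ranked above Tau even though Tau lies between Kappa and the peak Eta on the axis — preferences dip and rise again. Not single-peaked.
Group 6 (peak Gamma at position 2): ranking walks positions 2-3-4-1, expanding outward from the peak — single-peaked.
Group 7: ranking walks positions 3-1-2-4; Kappa is ranked above Gamma even though Gamma lies between Kappa and the peak Tau on the axis — preferences dip and rise again. Not single-peaked.
Group 5 violates single-peakedness, so the profile is not single-peaked on this axis.

no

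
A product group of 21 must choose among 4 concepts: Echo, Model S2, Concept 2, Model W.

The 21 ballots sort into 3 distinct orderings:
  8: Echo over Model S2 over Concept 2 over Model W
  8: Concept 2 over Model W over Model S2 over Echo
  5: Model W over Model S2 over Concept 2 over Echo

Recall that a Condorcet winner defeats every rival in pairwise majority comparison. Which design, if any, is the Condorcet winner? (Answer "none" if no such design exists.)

none

Pairwise majorities:
Echo vs Model S2: Model S2, 13–8.
Echo vs Concept 2: Echo is ranked higher on 8 ballots, Concept 2 on 13. Concept 2 wins 13–8.
Echo vs Model W: Model W, 13–8.
Model S2–Concept 2: Model S2 13–8.
Model S2 vs Model W: Model W wins 13–8.
Concept 2–Model W: Concept 2 16–5.
Every design loses at least once (Echo loses to Model S2; Model S2 loses to Model W; Concept 2 loses to Model S2; Model W loses to Concept 2). The majority relation contains the cycle Model S2 → Concept 2 → Model W → Model S2, so there is no Condorcet winner.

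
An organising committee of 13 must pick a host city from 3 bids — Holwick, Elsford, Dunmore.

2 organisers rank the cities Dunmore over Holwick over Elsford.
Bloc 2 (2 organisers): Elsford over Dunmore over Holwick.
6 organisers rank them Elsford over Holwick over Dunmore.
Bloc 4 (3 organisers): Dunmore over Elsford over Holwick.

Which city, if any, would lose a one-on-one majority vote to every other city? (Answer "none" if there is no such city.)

Holwick

Head-to-head results (13 organisers):
Holwick vs Elsford: Elsford, 11–2.
Holwick–Dunmore: Dunmore 7–6.
Elsford vs Dunmore: Elsford wins 8–5.
Holwick is beaten in every head-to-head and is the Condorcet loser.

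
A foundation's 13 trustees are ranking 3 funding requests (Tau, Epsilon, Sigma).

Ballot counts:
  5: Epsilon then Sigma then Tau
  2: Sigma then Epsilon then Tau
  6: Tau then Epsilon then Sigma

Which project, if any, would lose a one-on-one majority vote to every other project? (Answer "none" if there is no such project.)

Pairwise majorities:
Tau vs Epsilon: Epsilon, 7–6.
Tau vs Sigma: 6 to 7, Sigma.
Epsilon vs Sigma: Epsilon, 11–2.
Only Tau has no wins; Tau is the Condorcet loser.

Tau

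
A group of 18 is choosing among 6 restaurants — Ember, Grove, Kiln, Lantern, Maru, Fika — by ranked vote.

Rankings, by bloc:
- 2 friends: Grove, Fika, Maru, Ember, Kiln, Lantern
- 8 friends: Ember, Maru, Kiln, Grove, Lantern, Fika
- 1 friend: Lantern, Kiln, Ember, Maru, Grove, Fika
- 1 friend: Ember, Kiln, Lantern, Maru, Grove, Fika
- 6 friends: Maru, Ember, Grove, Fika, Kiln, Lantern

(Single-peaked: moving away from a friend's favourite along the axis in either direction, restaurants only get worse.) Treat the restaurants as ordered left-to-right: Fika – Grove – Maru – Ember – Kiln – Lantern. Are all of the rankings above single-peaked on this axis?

Axis positions: Fika=1, Grove=2, Maru=3, Ember=4, Kiln=5, Lantern=6.
Bloc 1 (peak Grove at position 2): ranking walks positions 2-1-3-4-5-6, expanding outward from the peak — single-peaked.
Bloc 2 (peak Ember at position 4): ranking walks positions 4-3-5-2-6-1, expanding outward from the peak — single-peaked.
Bloc 3 (peak Lantern at position 6): ranking walks positions 6-5-4-3-2-1, expanding outward from the peak — single-peaked.
Bloc 4 (peak Ember at position 4): ranking walks positions 4-5-6-3-2-1, expanding outward from the peak — single-peaked.
Bloc 5 (peak Maru at position 3): ranking walks positions 3-4-2-1-5-6, expanding outward from the peak — single-peaked.
Every ranking is single-peaked on this axis.

yes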